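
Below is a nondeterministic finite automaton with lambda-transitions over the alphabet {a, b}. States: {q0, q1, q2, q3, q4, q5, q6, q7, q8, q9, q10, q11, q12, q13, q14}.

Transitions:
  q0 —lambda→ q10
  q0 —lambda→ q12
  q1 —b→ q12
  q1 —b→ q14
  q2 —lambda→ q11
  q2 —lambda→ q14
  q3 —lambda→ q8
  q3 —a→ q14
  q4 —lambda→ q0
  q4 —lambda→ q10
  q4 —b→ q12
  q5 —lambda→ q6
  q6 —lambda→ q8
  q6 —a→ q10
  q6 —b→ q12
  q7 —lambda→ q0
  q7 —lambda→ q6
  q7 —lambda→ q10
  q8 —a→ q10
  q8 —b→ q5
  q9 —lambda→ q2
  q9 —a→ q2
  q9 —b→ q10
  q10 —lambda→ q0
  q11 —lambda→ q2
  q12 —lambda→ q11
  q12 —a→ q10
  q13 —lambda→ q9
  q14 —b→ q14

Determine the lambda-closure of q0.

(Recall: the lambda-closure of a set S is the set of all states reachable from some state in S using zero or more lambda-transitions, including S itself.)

{q0, q2, q10, q11, q12, q14}

Start with {q0}.
From q0 via lambda: add q10, q12.
From q12 via lambda: add q11.
From q11 via lambda: add q2.
From q2 via lambda: add q14.
No new states can be added; the closed set is {q0, q2, q10, q11, q12, q14}.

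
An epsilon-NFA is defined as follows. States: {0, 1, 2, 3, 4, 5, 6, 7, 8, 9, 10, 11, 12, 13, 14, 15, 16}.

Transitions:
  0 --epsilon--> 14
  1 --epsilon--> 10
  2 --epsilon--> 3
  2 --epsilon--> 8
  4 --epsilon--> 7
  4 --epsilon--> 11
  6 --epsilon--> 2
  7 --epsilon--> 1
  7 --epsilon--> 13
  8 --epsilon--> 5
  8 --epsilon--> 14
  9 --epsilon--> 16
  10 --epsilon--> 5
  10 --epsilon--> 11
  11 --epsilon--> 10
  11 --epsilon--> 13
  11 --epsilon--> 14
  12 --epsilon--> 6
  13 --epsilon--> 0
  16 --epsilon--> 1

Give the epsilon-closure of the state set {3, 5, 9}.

Start with {3, 5, 9}.
From 9 via epsilon: add 16.
From 16 via epsilon: add 1.
From 1 via epsilon: add 10.
From 10 via epsilon: add 11.
From 11 via epsilon: add 13, 14.
From 13 via epsilon: add 0.
No new states can be added; the closed set is {0, 1, 3, 5, 9, 10, 11, 13, 14, 16}.

{0, 1, 3, 5, 9, 10, 11, 13, 14, 16}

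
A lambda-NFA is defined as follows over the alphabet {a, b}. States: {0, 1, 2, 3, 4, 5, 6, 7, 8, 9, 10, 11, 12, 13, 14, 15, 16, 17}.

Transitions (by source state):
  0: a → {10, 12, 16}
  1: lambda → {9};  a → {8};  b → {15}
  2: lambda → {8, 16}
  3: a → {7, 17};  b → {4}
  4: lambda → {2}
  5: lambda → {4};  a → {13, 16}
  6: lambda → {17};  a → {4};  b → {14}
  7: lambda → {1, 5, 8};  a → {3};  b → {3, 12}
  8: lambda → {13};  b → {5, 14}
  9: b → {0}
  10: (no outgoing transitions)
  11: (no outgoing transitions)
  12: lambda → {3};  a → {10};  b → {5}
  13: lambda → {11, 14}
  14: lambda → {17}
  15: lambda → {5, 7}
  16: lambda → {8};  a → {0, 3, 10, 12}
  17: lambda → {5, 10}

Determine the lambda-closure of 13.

Start with {13}.
From 13 via lambda: add 11, 14.
From 14 via lambda: add 17.
From 17 via lambda: add 5, 10.
From 5 via lambda: add 4.
From 4 via lambda: add 2.
From 2 via lambda: add 8, 16.
No new states can be added; the closed set is {2, 4, 5, 8, 10, 11, 13, 14, 16, 17}.

{2, 4, 5, 8, 10, 11, 13, 14, 16, 17}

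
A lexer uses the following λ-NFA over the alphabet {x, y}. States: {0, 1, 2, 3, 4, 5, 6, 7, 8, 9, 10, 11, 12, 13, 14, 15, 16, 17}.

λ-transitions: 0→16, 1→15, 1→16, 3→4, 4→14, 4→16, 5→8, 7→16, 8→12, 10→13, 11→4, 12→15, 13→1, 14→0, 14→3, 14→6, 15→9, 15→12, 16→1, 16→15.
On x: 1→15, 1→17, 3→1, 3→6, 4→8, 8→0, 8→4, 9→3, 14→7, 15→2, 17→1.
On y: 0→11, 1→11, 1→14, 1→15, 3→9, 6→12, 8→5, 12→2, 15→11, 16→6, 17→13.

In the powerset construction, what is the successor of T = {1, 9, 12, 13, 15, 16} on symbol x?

{0, 1, 2, 3, 4, 6, 9, 12, 14, 15, 16, 17}

1 on x → {15, 17}.
9 on x → {3}.
15 on x → {2}.
No x-transition from 12, 13, 16.
Union after reading x: {2, 3, 15, 17}.
Now take the λ-closure:
From 3 via λ: add 4.
From 15 via λ: add 9, 12.
From 4 via λ: add 14, 16.
From 14 via λ: add 0, 6.
From 16 via λ: add 1.
No new states can be added; the closed set is {0, 1, 2, 3, 4, 6, 9, 12, 14, 15, 16, 17}.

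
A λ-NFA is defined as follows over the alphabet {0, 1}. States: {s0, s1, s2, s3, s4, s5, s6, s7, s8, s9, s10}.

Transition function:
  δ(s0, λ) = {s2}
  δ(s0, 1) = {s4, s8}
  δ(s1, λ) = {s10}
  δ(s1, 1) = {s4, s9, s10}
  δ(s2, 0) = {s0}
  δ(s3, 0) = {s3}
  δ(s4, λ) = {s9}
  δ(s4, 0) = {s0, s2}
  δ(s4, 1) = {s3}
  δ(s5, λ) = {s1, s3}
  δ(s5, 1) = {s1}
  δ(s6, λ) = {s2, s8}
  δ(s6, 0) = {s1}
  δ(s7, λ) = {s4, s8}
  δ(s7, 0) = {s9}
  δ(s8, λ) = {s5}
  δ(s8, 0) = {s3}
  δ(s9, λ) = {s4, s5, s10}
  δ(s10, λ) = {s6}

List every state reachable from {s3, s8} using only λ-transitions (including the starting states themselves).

{s1, s2, s3, s5, s6, s8, s10}

Start with {s3, s8}.
From s8 via λ: add s5.
From s5 via λ: add s1.
From s1 via λ: add s10.
From s10 via λ: add s6.
From s6 via λ: add s2.
No new states can be added; the closed set is {s1, s2, s3, s5, s6, s8, s10}.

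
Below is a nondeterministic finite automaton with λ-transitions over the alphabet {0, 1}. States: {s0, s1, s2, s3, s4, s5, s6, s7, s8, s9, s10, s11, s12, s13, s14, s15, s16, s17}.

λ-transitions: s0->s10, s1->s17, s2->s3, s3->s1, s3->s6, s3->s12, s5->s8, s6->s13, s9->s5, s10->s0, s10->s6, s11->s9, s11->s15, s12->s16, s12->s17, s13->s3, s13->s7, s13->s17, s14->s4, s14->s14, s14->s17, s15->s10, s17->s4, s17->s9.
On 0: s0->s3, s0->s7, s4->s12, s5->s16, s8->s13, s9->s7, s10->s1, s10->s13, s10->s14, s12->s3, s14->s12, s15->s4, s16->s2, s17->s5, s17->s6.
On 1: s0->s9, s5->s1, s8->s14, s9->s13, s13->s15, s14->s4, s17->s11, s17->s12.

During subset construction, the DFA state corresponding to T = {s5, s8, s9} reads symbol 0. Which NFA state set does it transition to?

{s1, s3, s4, s5, s6, s7, s8, s9, s12, s13, s16, s17}

s5 on 0 → {s16}.
s8 on 0 → {s13}.
s9 on 0 → {s7}.
Union after reading 0: {s7, s13, s16}.
Now take the λ-closure:
From s13 via λ: add s3, s17.
From s3 via λ: add s1, s6, s12.
From s17 via λ: add s4, s9.
From s9 via λ: add s5.
From s5 via λ: add s8.
No new states can be added; the closed set is {s1, s3, s4, s5, s6, s7, s8, s9, s12, s13, s16, s17}.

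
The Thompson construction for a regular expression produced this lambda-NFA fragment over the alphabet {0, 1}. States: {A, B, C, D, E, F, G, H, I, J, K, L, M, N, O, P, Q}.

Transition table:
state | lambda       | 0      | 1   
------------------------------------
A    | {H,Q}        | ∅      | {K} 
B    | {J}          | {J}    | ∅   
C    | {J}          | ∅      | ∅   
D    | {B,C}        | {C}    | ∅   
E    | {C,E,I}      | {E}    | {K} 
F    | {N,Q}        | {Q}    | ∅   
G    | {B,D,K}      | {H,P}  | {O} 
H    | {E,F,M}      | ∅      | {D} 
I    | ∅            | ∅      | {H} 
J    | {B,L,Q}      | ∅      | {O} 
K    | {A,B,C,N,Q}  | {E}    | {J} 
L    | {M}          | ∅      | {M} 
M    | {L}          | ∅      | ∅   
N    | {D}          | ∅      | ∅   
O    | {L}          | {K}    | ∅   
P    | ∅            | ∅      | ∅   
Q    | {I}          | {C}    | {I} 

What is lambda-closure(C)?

Start with {C}.
From C via lambda: add J.
From J via lambda: add B, L, Q.
From L via lambda: add M.
From Q via lambda: add I.
No new states can be added; the closed set is {B, C, I, J, L, M, Q}.

{B, C, I, J, L, M, Q}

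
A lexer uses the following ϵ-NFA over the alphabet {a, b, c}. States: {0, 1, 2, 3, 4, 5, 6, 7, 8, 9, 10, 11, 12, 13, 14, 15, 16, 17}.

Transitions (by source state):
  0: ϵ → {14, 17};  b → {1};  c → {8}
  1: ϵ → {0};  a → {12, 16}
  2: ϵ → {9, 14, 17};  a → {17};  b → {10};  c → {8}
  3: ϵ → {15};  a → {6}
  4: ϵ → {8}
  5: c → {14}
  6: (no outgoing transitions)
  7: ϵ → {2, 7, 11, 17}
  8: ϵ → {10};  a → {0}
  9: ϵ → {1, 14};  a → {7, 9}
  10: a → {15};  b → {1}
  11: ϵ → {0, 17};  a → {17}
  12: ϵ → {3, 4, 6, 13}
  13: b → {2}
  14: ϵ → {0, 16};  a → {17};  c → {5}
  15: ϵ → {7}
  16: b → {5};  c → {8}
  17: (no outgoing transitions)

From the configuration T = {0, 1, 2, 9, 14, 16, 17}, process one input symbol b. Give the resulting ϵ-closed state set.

{0, 1, 5, 10, 14, 16, 17}

0 on b → {1}.
2 on b → {10}.
16 on b → {5}.
No b-transition from 1, 9, 14, 17.
Union after reading b: {1, 5, 10}.
Now take the ϵ-closure:
From 1 via ϵ: add 0.
From 0 via ϵ: add 14, 17.
From 14 via ϵ: add 16.
No new states can be added; the closed set is {0, 1, 5, 10, 14, 16, 17}.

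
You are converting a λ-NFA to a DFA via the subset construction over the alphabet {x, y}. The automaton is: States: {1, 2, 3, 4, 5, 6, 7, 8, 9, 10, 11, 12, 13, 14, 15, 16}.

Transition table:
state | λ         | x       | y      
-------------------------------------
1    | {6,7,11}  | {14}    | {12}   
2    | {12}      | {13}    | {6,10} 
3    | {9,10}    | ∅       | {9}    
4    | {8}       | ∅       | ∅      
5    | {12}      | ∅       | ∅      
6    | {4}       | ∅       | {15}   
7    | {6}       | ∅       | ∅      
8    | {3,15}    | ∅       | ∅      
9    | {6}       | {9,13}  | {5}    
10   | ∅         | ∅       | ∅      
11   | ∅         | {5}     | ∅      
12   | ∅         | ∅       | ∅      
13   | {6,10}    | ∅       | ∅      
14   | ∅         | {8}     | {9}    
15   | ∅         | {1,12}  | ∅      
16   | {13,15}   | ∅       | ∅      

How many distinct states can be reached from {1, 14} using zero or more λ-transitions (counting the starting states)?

11

Start with {1, 14}.
From 1 via λ: add 6, 7, 11.
From 6 via λ: add 4.
From 4 via λ: add 8.
From 8 via λ: add 3, 15.
From 3 via λ: add 9, 10.
λ-closure = {1, 3, 4, 6, 7, 8, 9, 10, 11, 14, 15}, which has 11 states.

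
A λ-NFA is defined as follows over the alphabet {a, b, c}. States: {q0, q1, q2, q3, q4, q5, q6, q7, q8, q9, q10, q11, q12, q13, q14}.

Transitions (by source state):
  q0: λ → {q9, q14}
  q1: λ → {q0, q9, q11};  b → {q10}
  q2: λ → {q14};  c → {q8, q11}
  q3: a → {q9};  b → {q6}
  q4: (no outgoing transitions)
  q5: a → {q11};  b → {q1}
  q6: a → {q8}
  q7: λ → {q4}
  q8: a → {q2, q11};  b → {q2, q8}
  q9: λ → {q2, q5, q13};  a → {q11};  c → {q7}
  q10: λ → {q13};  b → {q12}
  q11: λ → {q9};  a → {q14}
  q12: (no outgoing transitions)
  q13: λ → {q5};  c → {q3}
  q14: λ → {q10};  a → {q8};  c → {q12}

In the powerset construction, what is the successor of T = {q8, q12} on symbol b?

{q2, q5, q8, q10, q13, q14}

q8 on b → {q2, q8}.
No b-transition from q12.
Union after reading b: {q2, q8}.
Now take the λ-closure:
From q2 via λ: add q14.
From q14 via λ: add q10.
From q10 via λ: add q13.
From q13 via λ: add q5.
No new states can be added; the closed set is {q2, q5, q8, q10, q13, q14}.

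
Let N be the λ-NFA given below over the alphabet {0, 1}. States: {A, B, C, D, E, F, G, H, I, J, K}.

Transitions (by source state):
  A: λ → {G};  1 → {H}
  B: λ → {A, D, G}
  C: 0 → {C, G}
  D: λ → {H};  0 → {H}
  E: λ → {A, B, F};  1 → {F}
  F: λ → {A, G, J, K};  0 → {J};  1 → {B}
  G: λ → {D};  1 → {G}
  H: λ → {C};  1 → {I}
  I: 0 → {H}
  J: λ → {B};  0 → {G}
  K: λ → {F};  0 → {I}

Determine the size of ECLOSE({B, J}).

7

Start with {B, J}.
From B via λ: add A, D, G.
From D via λ: add H.
From H via λ: add C.
λ-closure = {A, B, C, D, G, H, J}, which has 7 states.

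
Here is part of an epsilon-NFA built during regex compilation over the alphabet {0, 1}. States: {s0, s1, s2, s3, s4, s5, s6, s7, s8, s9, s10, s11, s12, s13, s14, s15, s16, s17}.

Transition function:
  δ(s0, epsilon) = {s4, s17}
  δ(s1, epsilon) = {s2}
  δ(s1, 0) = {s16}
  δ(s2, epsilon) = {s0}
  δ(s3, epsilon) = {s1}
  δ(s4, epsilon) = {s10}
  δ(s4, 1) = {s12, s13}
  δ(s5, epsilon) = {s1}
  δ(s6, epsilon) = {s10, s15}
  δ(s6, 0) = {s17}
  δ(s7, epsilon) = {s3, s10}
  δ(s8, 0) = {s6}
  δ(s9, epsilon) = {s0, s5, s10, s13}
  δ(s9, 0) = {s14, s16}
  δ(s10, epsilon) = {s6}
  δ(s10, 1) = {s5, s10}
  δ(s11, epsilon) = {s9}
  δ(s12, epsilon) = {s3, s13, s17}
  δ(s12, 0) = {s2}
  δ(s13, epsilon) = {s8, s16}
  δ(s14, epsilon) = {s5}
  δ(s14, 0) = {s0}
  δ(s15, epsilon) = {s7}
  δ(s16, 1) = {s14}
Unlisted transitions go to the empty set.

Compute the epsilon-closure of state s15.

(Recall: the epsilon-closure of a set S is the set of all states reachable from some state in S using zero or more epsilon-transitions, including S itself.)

{s0, s1, s2, s3, s4, s6, s7, s10, s15, s17}

Start with {s15}.
From s15 via epsilon: add s7.
From s7 via epsilon: add s3, s10.
From s3 via epsilon: add s1.
From s10 via epsilon: add s6.
From s1 via epsilon: add s2.
From s2 via epsilon: add s0.
From s0 via epsilon: add s4, s17.
No new states can be added; the closed set is {s0, s1, s2, s3, s4, s6, s7, s10, s15, s17}.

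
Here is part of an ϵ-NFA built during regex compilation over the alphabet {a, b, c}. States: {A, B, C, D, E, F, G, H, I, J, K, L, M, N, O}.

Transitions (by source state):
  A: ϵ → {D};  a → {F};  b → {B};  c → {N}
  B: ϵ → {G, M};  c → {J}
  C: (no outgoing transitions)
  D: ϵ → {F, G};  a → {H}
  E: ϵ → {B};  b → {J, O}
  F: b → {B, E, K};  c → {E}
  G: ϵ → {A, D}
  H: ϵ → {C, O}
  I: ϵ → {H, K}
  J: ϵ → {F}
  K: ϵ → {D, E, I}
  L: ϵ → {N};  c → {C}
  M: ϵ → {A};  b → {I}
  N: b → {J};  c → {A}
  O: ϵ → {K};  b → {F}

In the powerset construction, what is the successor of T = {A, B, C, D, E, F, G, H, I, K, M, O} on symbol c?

A on c → {N}.
B on c → {J}.
F on c → {E}.
No c-transition from C, D, E, G, H, I, K, M, O.
Union after reading c: {E, J, N}.
Now take the ϵ-closure:
From E via ϵ: add B.
From J via ϵ: add F.
From B via ϵ: add G, M.
From G via ϵ: add A, D.
No new states can be added; the closed set is {A, B, D, E, F, G, J, M, N}.

{A, B, D, E, F, G, J, M, N}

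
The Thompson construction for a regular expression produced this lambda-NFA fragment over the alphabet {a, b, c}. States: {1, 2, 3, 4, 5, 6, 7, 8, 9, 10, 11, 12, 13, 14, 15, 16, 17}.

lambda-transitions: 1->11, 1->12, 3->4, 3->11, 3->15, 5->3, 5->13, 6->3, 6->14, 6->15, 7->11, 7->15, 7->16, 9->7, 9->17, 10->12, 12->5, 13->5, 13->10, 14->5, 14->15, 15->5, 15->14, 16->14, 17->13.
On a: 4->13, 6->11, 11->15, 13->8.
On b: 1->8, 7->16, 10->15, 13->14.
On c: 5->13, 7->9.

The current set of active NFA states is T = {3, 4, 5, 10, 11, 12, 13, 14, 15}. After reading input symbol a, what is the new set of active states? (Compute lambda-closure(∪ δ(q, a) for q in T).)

4 on a → {13}.
11 on a → {15}.
13 on a → {8}.
No a-transition from 3, 5, 10, 12, 14, 15.
Union after reading a: {8, 13, 15}.
Now take the lambda-closure:
From 13 via lambda: add 5, 10.
From 15 via lambda: add 14.
From 5 via lambda: add 3.
From 10 via lambda: add 12.
From 3 via lambda: add 4, 11.
No new states can be added; the closed set is {3, 4, 5, 8, 10, 11, 12, 13, 14, 15}.

{3, 4, 5, 8, 10, 11, 12, 13, 14, 15}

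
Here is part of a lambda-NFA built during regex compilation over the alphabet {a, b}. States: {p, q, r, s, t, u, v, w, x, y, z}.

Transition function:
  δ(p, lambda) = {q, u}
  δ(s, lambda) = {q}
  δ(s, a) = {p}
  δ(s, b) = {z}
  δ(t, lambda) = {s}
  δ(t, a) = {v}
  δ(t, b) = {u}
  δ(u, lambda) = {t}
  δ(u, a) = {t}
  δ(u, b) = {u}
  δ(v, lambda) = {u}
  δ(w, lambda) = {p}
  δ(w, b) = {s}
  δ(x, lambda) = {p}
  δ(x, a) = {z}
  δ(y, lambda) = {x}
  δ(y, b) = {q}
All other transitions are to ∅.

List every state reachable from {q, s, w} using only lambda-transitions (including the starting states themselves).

{p, q, s, t, u, w}

Start with {q, s, w}.
From w via lambda: add p.
From p via lambda: add u.
From u via lambda: add t.
No new states can be added; the closed set is {p, q, s, t, u, w}.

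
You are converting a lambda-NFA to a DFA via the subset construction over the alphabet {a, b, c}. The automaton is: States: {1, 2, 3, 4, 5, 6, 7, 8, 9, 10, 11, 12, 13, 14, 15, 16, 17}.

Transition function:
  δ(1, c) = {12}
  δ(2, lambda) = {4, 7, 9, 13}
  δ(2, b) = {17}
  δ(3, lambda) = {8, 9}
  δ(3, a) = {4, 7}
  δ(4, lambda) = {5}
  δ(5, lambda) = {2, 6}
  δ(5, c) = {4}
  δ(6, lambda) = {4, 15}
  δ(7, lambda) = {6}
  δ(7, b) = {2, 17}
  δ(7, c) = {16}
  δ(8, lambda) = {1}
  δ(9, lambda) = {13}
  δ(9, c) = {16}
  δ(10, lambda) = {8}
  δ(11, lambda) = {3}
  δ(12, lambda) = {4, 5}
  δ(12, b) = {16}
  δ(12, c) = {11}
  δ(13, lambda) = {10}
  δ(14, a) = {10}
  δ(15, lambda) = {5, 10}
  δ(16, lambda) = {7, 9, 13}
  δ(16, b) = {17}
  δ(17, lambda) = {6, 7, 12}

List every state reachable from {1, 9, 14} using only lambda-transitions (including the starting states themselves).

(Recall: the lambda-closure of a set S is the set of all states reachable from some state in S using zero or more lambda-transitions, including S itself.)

{1, 8, 9, 10, 13, 14}

Start with {1, 9, 14}.
From 9 via lambda: add 13.
From 13 via lambda: add 10.
From 10 via lambda: add 8.
No new states can be added; the closed set is {1, 8, 9, 10, 13, 14}.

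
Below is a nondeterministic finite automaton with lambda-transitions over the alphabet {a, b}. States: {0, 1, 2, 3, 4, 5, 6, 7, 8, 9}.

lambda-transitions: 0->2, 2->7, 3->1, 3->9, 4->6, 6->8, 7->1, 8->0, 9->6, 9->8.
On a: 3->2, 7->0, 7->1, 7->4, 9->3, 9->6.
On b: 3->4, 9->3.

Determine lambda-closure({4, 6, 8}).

Start with {4, 6, 8}.
From 8 via lambda: add 0.
From 0 via lambda: add 2.
From 2 via lambda: add 7.
From 7 via lambda: add 1.
No new states can be added; the closed set is {0, 1, 2, 4, 6, 7, 8}.

{0, 1, 2, 4, 6, 7, 8}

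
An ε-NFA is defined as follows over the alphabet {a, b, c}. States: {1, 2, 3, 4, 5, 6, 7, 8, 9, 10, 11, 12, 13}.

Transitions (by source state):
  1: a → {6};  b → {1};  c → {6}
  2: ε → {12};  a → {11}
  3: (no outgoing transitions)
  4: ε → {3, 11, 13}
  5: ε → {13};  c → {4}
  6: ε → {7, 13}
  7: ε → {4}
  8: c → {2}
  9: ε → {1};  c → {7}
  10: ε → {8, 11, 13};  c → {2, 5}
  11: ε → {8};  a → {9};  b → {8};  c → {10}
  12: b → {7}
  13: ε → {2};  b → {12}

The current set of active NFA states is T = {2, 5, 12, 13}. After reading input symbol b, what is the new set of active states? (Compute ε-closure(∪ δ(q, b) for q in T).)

12 on b → {7}.
13 on b → {12}.
No b-transition from 2, 5.
Union after reading b: {7, 12}.
Now take the ε-closure:
From 7 via ε: add 4.
From 4 via ε: add 3, 11, 13.
From 11 via ε: add 8.
From 13 via ε: add 2.
No new states can be added; the closed set is {2, 3, 4, 7, 8, 11, 12, 13}.

{2, 3, 4, 7, 8, 11, 12, 13}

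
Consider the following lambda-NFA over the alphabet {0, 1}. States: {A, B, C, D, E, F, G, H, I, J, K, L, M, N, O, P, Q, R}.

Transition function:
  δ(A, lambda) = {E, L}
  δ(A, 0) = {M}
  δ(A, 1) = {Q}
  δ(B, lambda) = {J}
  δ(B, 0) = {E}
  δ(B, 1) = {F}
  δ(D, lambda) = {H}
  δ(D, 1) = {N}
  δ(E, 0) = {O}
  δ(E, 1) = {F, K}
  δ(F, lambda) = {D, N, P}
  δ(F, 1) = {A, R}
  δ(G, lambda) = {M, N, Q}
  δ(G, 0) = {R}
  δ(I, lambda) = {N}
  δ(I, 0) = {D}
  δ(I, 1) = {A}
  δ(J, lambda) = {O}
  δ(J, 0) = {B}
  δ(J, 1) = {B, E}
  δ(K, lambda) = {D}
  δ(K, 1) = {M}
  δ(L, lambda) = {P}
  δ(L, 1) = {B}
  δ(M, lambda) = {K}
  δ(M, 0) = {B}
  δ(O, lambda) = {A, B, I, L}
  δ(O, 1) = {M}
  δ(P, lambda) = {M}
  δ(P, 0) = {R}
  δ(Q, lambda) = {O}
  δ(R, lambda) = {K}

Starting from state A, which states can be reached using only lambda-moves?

{A, D, E, H, K, L, M, P}

Start with {A}.
From A via lambda: add E, L.
From L via lambda: add P.
From P via lambda: add M.
From M via lambda: add K.
From K via lambda: add D.
From D via lambda: add H.
No new states can be added; the closed set is {A, D, E, H, K, L, M, P}.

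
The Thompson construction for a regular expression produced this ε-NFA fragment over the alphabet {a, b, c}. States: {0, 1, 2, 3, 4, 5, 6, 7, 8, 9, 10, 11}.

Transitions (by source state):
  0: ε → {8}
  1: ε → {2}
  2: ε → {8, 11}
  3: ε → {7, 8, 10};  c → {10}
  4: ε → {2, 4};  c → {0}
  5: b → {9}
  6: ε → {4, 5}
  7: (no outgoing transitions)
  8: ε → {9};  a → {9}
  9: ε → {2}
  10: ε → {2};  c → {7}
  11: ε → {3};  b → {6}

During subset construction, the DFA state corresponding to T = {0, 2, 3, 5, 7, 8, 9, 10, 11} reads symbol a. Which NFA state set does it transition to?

{2, 3, 7, 8, 9, 10, 11}

8 on a → {9}.
No a-transition from 0, 2, 3, 5, 7, 9, 10, 11.
Union after reading a: {9}.
Now take the ε-closure:
From 9 via ε: add 2.
From 2 via ε: add 8, 11.
From 11 via ε: add 3.
From 3 via ε: add 7, 10.
No new states can be added; the closed set is {2, 3, 7, 8, 9, 10, 11}.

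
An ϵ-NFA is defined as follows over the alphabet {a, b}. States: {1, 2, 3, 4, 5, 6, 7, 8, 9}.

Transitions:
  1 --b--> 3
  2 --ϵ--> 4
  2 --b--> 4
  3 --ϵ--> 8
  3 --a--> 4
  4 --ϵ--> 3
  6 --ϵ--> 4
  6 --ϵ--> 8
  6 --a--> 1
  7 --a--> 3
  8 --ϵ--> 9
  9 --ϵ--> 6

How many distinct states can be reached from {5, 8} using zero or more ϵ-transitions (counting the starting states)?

6

Start with {5, 8}.
From 8 via ϵ: add 9.
From 9 via ϵ: add 6.
From 6 via ϵ: add 4.
From 4 via ϵ: add 3.
ϵ-closure = {3, 4, 5, 6, 8, 9}, which has 6 states.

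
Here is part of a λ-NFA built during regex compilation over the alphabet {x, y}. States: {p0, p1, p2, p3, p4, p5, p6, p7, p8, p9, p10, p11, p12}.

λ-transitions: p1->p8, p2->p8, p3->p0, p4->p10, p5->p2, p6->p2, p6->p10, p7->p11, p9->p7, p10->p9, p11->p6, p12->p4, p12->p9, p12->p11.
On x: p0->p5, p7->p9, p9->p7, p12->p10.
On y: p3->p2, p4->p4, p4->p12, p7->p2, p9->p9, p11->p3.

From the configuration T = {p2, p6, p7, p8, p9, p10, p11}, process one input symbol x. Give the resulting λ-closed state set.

p7 on x → {p9}.
p9 on x → {p7}.
No x-transition from p2, p6, p8, p10, p11.
Union after reading x: {p7, p9}.
Now take the λ-closure:
From p7 via λ: add p11.
From p11 via λ: add p6.
From p6 via λ: add p2, p10.
From p2 via λ: add p8.
No new states can be added; the closed set is {p2, p6, p7, p8, p9, p10, p11}.

{p2, p6, p7, p8, p9, p10, p11}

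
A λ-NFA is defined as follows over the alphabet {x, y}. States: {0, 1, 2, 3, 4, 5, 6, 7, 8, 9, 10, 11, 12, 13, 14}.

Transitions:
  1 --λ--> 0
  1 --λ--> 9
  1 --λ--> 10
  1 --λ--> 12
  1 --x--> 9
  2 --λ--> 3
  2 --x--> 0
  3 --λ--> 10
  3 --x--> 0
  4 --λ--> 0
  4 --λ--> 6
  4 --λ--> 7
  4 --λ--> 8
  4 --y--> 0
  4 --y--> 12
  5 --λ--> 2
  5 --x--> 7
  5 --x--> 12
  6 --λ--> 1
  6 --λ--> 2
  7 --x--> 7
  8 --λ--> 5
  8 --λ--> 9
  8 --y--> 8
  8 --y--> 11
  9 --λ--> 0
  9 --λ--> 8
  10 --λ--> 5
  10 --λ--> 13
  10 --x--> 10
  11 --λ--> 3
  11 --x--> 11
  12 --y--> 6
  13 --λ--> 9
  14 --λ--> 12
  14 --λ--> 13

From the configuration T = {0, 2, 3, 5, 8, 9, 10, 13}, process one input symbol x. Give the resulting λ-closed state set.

2 on x → {0}.
3 on x → {0}.
5 on x → {7, 12}.
10 on x → {10}.
No x-transition from 0, 8, 9, 13.
Union after reading x: {0, 7, 10, 12}.
Now take the λ-closure:
From 10 via λ: add 5, 13.
From 5 via λ: add 2.
From 13 via λ: add 9.
From 2 via λ: add 3.
From 9 via λ: add 8.
No new states can be added; the closed set is {0, 2, 3, 5, 7, 8, 9, 10, 12, 13}.

{0, 2, 3, 5, 7, 8, 9, 10, 12, 13}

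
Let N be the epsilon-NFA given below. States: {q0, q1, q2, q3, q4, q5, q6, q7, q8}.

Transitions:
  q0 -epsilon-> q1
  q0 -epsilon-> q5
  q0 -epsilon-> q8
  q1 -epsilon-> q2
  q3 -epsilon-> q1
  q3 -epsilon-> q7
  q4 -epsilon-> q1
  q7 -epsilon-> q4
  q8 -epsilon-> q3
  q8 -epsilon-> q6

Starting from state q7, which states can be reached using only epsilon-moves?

Start with {q7}.
From q7 via epsilon: add q4.
From q4 via epsilon: add q1.
From q1 via epsilon: add q2.
No new states can be added; the closed set is {q1, q2, q4, q7}.

{q1, q2, q4, q7}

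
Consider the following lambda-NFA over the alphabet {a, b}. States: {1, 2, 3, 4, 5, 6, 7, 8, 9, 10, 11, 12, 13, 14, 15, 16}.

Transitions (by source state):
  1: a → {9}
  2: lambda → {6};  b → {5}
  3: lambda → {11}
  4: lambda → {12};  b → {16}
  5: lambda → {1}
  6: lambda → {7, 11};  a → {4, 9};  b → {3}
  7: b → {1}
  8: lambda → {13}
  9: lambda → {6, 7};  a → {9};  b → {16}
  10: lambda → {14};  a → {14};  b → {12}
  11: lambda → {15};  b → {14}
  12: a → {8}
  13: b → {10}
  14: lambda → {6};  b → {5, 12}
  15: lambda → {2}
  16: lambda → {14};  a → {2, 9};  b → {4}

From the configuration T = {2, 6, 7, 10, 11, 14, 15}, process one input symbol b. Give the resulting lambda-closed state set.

{1, 2, 3, 5, 6, 7, 11, 12, 14, 15}

2 on b → {5}.
6 on b → {3}.
7 on b → {1}.
10 on b → {12}.
11 on b → {14}.
14 on b → {5, 12}.
No b-transition from 15.
Union after reading b: {1, 3, 5, 12, 14}.
Now take the lambda-closure:
From 3 via lambda: add 11.
From 14 via lambda: add 6.
From 6 via lambda: add 7.
From 11 via lambda: add 15.
From 15 via lambda: add 2.
No new states can be added; the closed set is {1, 2, 3, 5, 6, 7, 11, 12, 14, 15}.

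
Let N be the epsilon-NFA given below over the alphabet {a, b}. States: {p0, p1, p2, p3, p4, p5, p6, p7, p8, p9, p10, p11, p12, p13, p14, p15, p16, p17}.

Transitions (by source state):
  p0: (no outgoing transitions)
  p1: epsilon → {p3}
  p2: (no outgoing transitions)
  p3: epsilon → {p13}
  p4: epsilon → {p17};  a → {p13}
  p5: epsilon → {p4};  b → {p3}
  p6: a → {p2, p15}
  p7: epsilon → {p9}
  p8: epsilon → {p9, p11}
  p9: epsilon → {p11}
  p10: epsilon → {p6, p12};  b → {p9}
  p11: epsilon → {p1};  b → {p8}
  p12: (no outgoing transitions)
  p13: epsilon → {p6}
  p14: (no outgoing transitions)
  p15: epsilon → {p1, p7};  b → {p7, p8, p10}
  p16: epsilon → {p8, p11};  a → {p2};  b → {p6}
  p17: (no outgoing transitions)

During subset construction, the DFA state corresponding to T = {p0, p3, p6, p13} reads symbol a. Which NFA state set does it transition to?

p6 on a → {p2, p15}.
No a-transition from p0, p3, p13.
Union after reading a: {p2, p15}.
Now take the epsilon-closure:
From p15 via epsilon: add p1, p7.
From p1 via epsilon: add p3.
From p7 via epsilon: add p9.
From p3 via epsilon: add p13.
From p9 via epsilon: add p11.
From p13 via epsilon: add p6.
No new states can be added; the closed set is {p1, p2, p3, p6, p7, p9, p11, p13, p15}.

{p1, p2, p3, p6, p7, p9, p11, p13, p15}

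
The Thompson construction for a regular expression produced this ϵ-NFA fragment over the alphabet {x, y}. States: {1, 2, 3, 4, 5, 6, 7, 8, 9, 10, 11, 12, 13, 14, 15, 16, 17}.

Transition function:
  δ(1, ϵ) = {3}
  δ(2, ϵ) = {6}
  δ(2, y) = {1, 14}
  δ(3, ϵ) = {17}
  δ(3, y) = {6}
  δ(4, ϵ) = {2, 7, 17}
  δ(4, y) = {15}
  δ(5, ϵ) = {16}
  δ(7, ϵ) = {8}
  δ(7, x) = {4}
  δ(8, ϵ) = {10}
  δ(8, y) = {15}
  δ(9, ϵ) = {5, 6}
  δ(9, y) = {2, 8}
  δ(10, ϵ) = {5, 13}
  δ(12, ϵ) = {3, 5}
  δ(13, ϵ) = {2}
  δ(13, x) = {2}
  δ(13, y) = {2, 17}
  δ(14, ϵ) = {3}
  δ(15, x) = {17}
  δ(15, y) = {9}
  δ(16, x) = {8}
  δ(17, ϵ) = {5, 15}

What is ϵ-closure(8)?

Start with {8}.
From 8 via ϵ: add 10.
From 10 via ϵ: add 5, 13.
From 5 via ϵ: add 16.
From 13 via ϵ: add 2.
From 2 via ϵ: add 6.
No new states can be added; the closed set is {2, 5, 6, 8, 10, 13, 16}.

{2, 5, 6, 8, 10, 13, 16}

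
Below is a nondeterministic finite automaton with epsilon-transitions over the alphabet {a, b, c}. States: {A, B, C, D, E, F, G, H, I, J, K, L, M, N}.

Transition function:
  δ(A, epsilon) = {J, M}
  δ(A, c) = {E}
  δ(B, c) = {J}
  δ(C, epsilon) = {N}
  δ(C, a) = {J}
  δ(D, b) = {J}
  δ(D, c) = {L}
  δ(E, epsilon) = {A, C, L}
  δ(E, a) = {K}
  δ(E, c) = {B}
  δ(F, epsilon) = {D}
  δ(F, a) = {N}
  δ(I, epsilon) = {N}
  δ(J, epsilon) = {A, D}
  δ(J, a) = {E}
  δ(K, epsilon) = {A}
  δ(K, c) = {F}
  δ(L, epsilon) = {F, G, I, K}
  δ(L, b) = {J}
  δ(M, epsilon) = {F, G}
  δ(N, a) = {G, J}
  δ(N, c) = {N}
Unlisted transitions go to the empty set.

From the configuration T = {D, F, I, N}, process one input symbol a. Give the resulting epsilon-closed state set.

F on a → {N}.
N on a → {G, J}.
No a-transition from D, I.
Union after reading a: {G, J, N}.
Now take the epsilon-closure:
From J via epsilon: add A, D.
From A via epsilon: add M.
From M via epsilon: add F.
No new states can be added; the closed set is {A, D, F, G, J, M, N}.

{A, D, F, G, J, M, N}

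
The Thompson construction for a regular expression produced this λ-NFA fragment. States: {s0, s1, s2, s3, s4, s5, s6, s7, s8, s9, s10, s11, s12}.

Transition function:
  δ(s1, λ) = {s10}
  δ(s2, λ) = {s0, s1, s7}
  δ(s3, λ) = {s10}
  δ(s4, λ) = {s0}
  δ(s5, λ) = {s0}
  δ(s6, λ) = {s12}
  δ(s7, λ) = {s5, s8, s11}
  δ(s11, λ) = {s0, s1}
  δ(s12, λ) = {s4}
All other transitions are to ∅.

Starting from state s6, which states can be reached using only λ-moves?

Start with {s6}.
From s6 via λ: add s12.
From s12 via λ: add s4.
From s4 via λ: add s0.
No new states can be added; the closed set is {s0, s4, s6, s12}.

{s0, s4, s6, s12}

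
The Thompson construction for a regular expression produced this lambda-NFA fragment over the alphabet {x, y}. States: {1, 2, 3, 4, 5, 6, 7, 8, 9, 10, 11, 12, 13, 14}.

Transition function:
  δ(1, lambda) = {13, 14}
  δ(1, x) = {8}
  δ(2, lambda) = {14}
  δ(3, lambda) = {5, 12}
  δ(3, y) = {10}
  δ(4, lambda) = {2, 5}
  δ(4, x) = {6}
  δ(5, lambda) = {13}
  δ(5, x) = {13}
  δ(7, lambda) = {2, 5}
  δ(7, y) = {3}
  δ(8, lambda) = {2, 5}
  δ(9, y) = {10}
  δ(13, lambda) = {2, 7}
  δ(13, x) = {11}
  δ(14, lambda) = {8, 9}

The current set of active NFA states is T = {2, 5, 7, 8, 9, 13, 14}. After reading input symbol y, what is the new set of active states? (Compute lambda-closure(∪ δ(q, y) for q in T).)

{2, 3, 5, 7, 8, 9, 10, 12, 13, 14}

7 on y → {3}.
9 on y → {10}.
No y-transition from 2, 5, 8, 13, 14.
Union after reading y: {3, 10}.
Now take the lambda-closure:
From 3 via lambda: add 5, 12.
From 5 via lambda: add 13.
From 13 via lambda: add 2, 7.
From 2 via lambda: add 14.
From 14 via lambda: add 8, 9.
No new states can be added; the closed set is {2, 3, 5, 7, 8, 9, 10, 12, 13, 14}.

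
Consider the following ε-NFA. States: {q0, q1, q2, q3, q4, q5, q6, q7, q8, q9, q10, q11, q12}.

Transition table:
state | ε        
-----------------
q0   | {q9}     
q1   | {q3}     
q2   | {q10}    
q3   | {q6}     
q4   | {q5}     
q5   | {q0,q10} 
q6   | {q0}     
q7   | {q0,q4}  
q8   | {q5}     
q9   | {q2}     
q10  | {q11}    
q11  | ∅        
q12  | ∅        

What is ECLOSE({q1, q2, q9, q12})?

{q0, q1, q2, q3, q6, q9, q10, q11, q12}

Start with {q1, q2, q9, q12}.
From q1 via ε: add q3.
From q2 via ε: add q10.
From q3 via ε: add q6.
From q10 via ε: add q11.
From q6 via ε: add q0.
No new states can be added; the closed set is {q0, q1, q2, q3, q6, q9, q10, q11, q12}.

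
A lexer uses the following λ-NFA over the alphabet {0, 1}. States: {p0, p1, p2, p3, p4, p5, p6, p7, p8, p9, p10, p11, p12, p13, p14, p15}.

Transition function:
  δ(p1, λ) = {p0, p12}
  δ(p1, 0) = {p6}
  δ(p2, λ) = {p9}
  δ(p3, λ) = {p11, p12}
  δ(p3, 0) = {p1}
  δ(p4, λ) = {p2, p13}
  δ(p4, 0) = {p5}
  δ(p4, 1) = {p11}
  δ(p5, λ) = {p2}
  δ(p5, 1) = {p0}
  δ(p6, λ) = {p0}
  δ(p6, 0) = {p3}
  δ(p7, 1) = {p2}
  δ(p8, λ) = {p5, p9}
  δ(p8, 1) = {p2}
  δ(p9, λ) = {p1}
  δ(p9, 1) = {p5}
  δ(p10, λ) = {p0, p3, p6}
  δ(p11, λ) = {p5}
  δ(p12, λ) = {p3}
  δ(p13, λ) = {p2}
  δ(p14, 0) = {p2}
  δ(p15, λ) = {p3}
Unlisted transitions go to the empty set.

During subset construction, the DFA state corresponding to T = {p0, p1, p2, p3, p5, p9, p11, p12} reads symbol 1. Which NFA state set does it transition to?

p5 on 1 → {p0}.
p9 on 1 → {p5}.
No 1-transition from p0, p1, p2, p3, p11, p12.
Union after reading 1: {p0, p5}.
Now take the λ-closure:
From p5 via λ: add p2.
From p2 via λ: add p9.
From p9 via λ: add p1.
From p1 via λ: add p12.
From p12 via λ: add p3.
From p3 via λ: add p11.
No new states can be added; the closed set is {p0, p1, p2, p3, p5, p9, p11, p12}.

{p0, p1, p2, p3, p5, p9, p11, p12}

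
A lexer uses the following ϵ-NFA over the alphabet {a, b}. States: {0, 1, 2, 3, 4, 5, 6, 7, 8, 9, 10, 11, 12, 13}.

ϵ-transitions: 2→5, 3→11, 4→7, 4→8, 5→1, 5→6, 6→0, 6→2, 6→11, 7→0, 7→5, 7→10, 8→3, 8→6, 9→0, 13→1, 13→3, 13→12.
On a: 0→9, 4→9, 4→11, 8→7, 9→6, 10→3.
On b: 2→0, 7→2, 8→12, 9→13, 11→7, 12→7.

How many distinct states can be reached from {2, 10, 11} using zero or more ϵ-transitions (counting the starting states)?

Start with {2, 10, 11}.
From 2 via ϵ: add 5.
From 5 via ϵ: add 1, 6.
From 6 via ϵ: add 0.
ϵ-closure = {0, 1, 2, 5, 6, 10, 11}, which has 7 states.

7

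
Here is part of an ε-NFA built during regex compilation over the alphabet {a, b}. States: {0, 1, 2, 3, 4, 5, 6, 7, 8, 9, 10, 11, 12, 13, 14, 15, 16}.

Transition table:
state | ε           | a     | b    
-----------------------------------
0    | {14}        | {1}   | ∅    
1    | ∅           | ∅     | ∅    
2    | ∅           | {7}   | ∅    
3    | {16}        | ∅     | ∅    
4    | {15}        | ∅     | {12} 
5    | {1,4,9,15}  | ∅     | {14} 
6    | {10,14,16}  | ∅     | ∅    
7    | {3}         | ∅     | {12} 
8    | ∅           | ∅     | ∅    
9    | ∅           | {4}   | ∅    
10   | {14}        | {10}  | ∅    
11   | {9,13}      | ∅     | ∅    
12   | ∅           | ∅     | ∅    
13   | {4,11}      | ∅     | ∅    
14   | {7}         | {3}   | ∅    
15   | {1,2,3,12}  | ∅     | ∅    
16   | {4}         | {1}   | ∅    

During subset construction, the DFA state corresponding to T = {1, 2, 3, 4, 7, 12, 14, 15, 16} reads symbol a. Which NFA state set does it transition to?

{1, 2, 3, 4, 7, 12, 15, 16}

2 on a → {7}.
14 on a → {3}.
16 on a → {1}.
No a-transition from 1, 3, 4, 7, 12, 15.
Union after reading a: {1, 3, 7}.
Now take the ε-closure:
From 3 via ε: add 16.
From 16 via ε: add 4.
From 4 via ε: add 15.
From 15 via ε: add 2, 12.
No new states can be added; the closed set is {1, 2, 3, 4, 7, 12, 15, 16}.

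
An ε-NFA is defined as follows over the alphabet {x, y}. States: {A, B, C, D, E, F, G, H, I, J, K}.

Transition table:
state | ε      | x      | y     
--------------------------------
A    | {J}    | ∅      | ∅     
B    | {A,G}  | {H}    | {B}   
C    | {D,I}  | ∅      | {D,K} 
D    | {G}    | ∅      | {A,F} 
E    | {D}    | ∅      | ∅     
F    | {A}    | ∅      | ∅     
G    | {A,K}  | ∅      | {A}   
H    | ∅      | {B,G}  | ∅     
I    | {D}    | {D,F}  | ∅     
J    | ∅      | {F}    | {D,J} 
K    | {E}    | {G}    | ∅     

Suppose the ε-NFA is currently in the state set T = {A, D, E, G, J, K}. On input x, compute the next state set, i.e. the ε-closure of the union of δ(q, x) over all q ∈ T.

{A, D, E, F, G, J, K}

J on x → {F}.
K on x → {G}.
No x-transition from A, D, E, G.
Union after reading x: {F, G}.
Now take the ε-closure:
From F via ε: add A.
From G via ε: add K.
From A via ε: add J.
From K via ε: add E.
From E via ε: add D.
No new states can be added; the closed set is {A, D, E, F, G, J, K}.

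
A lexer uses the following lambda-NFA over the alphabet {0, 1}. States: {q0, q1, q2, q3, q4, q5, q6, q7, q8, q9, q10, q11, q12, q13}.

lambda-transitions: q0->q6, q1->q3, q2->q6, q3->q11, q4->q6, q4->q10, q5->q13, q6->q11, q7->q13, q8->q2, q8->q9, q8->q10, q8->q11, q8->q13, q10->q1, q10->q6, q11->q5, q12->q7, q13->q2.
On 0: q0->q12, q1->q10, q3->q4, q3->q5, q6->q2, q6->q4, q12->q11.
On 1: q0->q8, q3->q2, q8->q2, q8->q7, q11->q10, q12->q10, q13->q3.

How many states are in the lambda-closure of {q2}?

Start with {q2}.
From q2 via lambda: add q6.
From q6 via lambda: add q11.
From q11 via lambda: add q5.
From q5 via lambda: add q13.
lambda-closure = {q2, q5, q6, q11, q13}, which has 5 states.

5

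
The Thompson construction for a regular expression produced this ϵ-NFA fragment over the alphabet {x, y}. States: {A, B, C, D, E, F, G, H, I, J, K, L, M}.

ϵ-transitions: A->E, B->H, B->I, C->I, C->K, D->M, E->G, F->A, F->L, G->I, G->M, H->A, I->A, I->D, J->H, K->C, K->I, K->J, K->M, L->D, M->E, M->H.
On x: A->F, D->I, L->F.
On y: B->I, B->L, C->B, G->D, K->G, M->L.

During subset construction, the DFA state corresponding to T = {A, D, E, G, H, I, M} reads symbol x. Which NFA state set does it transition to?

{A, D, E, F, G, H, I, L, M}

A on x → {F}.
D on x → {I}.
No x-transition from E, G, H, I, M.
Union after reading x: {F, I}.
Now take the ϵ-closure:
From F via ϵ: add A, L.
From I via ϵ: add D.
From A via ϵ: add E.
From D via ϵ: add M.
From E via ϵ: add G.
From M via ϵ: add H.
No new states can be added; the closed set is {A, D, E, F, G, H, I, L, M}.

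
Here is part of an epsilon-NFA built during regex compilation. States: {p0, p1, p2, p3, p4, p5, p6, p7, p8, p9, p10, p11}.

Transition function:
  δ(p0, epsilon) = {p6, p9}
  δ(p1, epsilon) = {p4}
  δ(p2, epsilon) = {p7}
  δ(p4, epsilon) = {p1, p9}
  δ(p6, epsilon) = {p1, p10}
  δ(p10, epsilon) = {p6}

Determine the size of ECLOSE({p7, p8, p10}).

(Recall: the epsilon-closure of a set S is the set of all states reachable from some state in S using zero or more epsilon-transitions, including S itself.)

7

Start with {p7, p8, p10}.
From p10 via epsilon: add p6.
From p6 via epsilon: add p1.
From p1 via epsilon: add p4.
From p4 via epsilon: add p9.
epsilon-closure = {p1, p4, p6, p7, p8, p9, p10}, which has 7 states.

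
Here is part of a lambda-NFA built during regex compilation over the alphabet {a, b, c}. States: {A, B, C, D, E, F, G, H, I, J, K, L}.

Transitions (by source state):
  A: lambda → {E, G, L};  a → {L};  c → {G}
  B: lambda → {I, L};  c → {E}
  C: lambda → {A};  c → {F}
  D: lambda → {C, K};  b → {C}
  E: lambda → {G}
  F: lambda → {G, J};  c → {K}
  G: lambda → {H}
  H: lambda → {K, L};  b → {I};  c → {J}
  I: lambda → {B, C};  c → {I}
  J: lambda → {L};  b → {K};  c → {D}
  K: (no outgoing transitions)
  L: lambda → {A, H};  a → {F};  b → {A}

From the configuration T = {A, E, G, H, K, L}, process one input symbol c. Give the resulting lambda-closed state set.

A on c → {G}.
H on c → {J}.
No c-transition from E, G, K, L.
Union after reading c: {G, J}.
Now take the lambda-closure:
From G via lambda: add H.
From J via lambda: add L.
From H via lambda: add K.
From L via lambda: add A.
From A via lambda: add E.
No new states can be added; the closed set is {A, E, G, H, J, K, L}.

{A, E, G, H, J, K, L}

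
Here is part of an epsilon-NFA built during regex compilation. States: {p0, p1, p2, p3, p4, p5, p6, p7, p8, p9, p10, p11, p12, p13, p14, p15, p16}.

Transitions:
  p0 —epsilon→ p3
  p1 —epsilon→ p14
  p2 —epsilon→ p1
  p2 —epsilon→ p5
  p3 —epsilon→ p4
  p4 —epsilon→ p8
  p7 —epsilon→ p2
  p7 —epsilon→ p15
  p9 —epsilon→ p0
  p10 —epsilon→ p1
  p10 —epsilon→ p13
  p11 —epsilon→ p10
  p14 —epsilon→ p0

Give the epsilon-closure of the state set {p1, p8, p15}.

{p0, p1, p3, p4, p8, p14, p15}

Start with {p1, p8, p15}.
From p1 via epsilon: add p14.
From p14 via epsilon: add p0.
From p0 via epsilon: add p3.
From p3 via epsilon: add p4.
No new states can be added; the closed set is {p0, p1, p3, p4, p8, p14, p15}.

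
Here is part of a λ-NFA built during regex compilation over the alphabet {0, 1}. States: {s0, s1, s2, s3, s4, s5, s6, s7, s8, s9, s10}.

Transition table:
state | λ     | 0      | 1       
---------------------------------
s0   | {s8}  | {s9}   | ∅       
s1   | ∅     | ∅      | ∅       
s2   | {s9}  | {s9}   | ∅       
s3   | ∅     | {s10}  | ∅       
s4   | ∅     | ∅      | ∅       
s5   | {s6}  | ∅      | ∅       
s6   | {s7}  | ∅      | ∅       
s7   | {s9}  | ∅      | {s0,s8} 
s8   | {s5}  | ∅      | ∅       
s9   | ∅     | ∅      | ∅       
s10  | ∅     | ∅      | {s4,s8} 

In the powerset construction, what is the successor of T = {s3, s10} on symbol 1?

s10 on 1 → {s4, s8}.
No 1-transition from s3.
Union after reading 1: {s4, s8}.
Now take the λ-closure:
From s8 via λ: add s5.
From s5 via λ: add s6.
From s6 via λ: add s7.
From s7 via λ: add s9.
No new states can be added; the closed set is {s4, s5, s6, s7, s8, s9}.

{s4, s5, s6, s7, s8, s9}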